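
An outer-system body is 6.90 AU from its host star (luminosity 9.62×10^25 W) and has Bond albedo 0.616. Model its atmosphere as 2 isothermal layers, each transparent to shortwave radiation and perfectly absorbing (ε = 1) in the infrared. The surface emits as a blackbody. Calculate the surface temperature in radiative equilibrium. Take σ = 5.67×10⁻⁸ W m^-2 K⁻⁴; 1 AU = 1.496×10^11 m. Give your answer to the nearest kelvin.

78 K

d = 6.90 × 1.496×10^11 m = 1.032×10^12 m.
Spreading L over a sphere of radius d: S = 9.62×10^25/(4π·1.03×10^12²) = 7.185 W m^-2.
The effective emission temperature is T_e = [S(1−α)/(4σ)]^¼ = 59.06 K.
With N = 2 opaque layers, T_s = (N+1)^(1/4)·T_e = 3^(1/4)·59.06 = 77.72 K.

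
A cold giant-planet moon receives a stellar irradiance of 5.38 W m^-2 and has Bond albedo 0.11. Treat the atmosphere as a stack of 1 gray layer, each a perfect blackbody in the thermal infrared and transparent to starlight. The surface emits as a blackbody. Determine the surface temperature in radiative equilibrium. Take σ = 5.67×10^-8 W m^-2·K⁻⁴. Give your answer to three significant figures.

80.6 K

OLR = S(1−α)/4 = 1.197 W m^-2; the top layer radiates at T_e = 67.78 K.
For an N-layer opaque stack, T_s⁴ = (N+1)T_e⁴, hence T_s = (2)^(1/4)×67.78 K = 80.61 K.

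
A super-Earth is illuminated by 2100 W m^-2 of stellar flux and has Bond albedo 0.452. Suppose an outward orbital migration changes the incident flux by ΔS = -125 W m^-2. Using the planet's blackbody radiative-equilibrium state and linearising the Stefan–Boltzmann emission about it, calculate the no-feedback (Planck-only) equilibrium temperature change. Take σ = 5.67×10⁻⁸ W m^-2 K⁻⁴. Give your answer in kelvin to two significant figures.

-4.0 kelvin

The baseline emission temperature is T_e = 266.9 K.
TOA radiative forcing: ΔF = (1−α)ΔS/4 = 0.548·(-125)/4 = -17.12 W m^-2.
The Planck feedback parameter is 4σT_e³ = 4.312 W m^-2/K.
ΔT₀ = ΔF/λ_P = -17.12/4.312 = -3.97 K.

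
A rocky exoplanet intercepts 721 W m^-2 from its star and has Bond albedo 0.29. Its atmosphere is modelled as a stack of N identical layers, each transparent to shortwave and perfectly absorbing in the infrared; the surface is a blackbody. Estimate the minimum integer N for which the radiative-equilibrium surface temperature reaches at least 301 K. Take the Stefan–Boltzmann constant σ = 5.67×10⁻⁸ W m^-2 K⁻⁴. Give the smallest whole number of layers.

OLR = S(1−α)/4 = 128.0 W m^-2; the top layer radiates at T_e = 218.0 K.
Need (N+1)T_e⁴ ≥ T_s⁴, i.e. N+1 ≥ (301/218.0)⁴ = 3.637.
The minimum whole number is N = 3.

3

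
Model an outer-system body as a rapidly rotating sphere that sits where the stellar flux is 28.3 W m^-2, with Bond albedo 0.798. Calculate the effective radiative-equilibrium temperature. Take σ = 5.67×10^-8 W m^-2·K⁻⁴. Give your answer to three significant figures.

Averaging over the sphere, the absorbed flux is S(1−α)/4 = 1.429 W m^-2.
Set σT⁴ = 1.429 → T = (1.429/σ)^(1/4) = 70.86 K.

70.9 K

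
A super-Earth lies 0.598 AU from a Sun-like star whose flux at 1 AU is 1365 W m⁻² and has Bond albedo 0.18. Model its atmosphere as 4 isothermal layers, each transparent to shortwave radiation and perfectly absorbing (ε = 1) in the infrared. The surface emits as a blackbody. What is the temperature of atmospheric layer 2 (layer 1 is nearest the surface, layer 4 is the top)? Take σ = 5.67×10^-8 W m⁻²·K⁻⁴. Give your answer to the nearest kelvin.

451 K

Flux at the orbit: S = 1365/(0.598)² = 3817 W m⁻².
Top-of-atmosphere balance: σT_e⁴ = S(1−α)/4 = 782.5 W m⁻² → T_e = 342.7 K.
Each opaque layer satisfies 2T_j⁴ = T_{j−1}⁴ + T_{j+1}⁴, giving T_k⁴ = (N+1−k)T_e⁴.
With k = 2: T_2 = (4+1−2)^¼·342.7 K = 451.1 K.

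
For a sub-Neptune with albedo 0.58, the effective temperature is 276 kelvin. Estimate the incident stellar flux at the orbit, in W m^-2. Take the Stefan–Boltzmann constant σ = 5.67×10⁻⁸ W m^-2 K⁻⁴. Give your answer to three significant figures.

3130 W m^-2

From S(1−α)/4 = σT⁴: S = 4σT⁴/(1−α).
The emitted flux is σT⁴ = 329.0 W m^-2.
S = 4·329.0/0.42 = 3134 W m^-2.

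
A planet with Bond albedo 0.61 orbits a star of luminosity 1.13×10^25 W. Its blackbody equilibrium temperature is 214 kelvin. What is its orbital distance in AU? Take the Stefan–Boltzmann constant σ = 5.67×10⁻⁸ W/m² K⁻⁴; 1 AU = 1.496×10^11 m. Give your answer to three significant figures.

0.182 AU

Required flux: S = 4σT⁴/(1−α) = 1220 W/m².
S = L/(4πd²) → d = √(L/4πS) = √(1.13×10^25/(4π·1220)) = 2.715×10^10 m = 0.1815 AU.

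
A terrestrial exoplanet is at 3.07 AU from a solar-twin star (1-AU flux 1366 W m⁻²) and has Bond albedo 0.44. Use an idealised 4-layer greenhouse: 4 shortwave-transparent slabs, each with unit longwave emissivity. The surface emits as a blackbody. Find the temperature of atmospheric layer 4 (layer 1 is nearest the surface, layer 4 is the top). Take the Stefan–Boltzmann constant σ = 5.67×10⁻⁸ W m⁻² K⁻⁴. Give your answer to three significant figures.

138 K

By the inverse-square law, S = 1366/3.07² = 144.9 W m⁻².
Top-of-atmosphere balance: σT_e⁴ = S(1−α)/4 = 20.29 W m⁻² → T_e = 137.5 K.
In the N-layer model, layer k (counted from the surface) has T_k = (N+1−k)^(1/4)·T_e.
T_4 = (1)^(1/4)·137.5 = 137.5 K.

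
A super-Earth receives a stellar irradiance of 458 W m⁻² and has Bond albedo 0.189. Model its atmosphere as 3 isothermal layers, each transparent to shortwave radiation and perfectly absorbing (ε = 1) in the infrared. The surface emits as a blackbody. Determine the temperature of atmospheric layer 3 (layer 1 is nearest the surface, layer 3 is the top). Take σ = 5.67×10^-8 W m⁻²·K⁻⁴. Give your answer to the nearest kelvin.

201 K

OLR = S(1−α)/4 = 92.86 W m⁻²; the top layer radiates at T_e = 201.2 K.
Each opaque layer satisfies 2T_j⁴ = T_{j−1}⁴ + T_{j+1}⁴, giving T_k⁴ = (N+1−k)T_e⁴.
With k = 3: T_3 = (3+1−3)^¼·201.2 K = 201.2 K.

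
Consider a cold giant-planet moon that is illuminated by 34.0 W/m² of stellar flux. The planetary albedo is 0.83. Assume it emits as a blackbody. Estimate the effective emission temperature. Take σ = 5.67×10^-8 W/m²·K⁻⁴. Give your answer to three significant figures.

71.1 K

Averaging over the sphere, the absorbed flux is S(1−α)/4 = 1.445 W/m².
Set σT⁴ = 1.445 → T = (1.445/σ)^(1/4) = 71.05 K.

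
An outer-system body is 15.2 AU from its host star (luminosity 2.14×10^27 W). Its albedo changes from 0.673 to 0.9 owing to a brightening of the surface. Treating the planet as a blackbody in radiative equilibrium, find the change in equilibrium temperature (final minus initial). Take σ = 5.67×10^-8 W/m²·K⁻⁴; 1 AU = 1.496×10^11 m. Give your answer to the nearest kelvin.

-21 K

Orbital distance: d = 15.2 AU = 2.274×10^12 m.
Flux at the orbit: S = L/(4πd²) = 2.14×10^27/(4π·(2.27×10^12)²) = 32.93 W/m².
With α = 0.673, T₁ = 83.01 K.
After:  T₂ = [32.93·0.1/(4σ)]^(1/4) = 61.73 K.
Change: 61.73 − 83.01 = -21.28 K.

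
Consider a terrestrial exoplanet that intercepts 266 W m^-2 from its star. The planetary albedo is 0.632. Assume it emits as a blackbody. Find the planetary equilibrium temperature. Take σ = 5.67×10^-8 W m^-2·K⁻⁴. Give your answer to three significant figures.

Averaging over the sphere, the absorbed flux is S(1−α)/4 = 24.47 W m^-2.
Set σT⁴ = 24.47 → T = (24.47/σ)^(1/4) = 144.1 K.

144 kelvin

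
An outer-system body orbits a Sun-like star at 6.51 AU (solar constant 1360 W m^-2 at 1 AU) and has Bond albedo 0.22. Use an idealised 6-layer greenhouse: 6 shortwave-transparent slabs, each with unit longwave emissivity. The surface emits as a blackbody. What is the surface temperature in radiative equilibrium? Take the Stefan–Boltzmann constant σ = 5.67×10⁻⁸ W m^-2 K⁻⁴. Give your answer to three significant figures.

167 K

Flux at the orbit: S = 1360/(6.51)² = 32.09 W m^-2.
The effective emission temperature is T_e = [S(1−α)/(4σ)]^¼ = 102.5 K.
For an N-layer opaque stack, T_s⁴ = (N+1)T_e⁴, hence T_s = (7)^(1/4)×102.5 K = 166.7 K.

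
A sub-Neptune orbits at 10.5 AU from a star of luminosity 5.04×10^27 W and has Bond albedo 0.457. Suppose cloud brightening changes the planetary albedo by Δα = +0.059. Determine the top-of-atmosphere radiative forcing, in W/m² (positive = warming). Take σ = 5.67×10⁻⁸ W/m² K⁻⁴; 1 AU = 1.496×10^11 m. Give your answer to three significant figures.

Orbital distance: d = 10.5 AU = 1.571×10^12 m.
S = L/(4πd²) = 162.5 W/m².
The change in absorbed flux is Δ[S(1−α)/4] = −SΔα/4 = -2.398 W/m².

-2.40 W/m²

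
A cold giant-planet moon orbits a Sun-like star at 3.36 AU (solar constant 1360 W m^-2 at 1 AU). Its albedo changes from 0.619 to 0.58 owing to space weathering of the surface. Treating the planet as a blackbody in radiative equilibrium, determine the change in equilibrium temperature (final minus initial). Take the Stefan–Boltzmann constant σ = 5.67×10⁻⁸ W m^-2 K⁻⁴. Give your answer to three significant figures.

2.94 K

Irradiance scales as 1/d², so S = 1360 W m^-2 × (1/3.36)² = 120.5 W m^-2.
Before: T₁ = [120.5·0.381/(4σ)]^(1/4) = 119.3 K.
With α = 0.58, T₂ = 122.2 K.
ΔT = T₂ − T₁ = 2.942 K.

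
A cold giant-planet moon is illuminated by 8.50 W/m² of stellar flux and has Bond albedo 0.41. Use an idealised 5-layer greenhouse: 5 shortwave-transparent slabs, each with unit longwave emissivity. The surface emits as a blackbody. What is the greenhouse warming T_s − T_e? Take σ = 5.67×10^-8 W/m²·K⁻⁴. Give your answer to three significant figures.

Top-of-atmosphere balance: σT_e⁴ = S(1−α)/4 = 1.254 W/m² → T_e = 68.57 K.
Surface: T_s = (6)^¼·T_e = 107.3 K.
So the greenhouse effect raises the surface by 107.3 − 68.57 = 38.75 K.

38.7 K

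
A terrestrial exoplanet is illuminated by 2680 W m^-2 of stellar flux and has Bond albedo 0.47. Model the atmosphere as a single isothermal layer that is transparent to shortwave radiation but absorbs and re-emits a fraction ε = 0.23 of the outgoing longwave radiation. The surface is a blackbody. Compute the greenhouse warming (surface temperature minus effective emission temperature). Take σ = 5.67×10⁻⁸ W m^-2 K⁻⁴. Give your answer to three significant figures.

8.72 K

At the top of the atmosphere, σT_e⁴ = S(1−α)/4 = 355.1 W m^-2, giving T_e = 281.3 K.
Surface balance with a leaky layer gives σT_s⁴ = σT_e⁴·2/(2−ε), so T_s = T_e·[2/(2−0.23)]^(1/4) = 290.0 K.
The atmosphere warms the surface by 8.724 K.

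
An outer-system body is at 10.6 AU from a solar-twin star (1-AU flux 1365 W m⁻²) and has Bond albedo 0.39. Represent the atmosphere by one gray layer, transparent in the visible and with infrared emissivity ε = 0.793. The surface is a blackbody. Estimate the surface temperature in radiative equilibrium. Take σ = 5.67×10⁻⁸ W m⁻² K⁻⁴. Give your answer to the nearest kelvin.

By the inverse-square law, S = 1365/10.6² = 12.15 W m⁻².
Effective emission temperature (TOA balance): σT_e⁴ = S(1−α)/4 = 1.853 W m⁻² → T_e = 75.61 K.
The surface balance (absorbed SW + ε·downward IR = σT_s⁴) with T_a⁴ = T_s⁴/2 reduces to T_s = T_e·[2/(2−ε)]^¼ = 85.78 K.

86 K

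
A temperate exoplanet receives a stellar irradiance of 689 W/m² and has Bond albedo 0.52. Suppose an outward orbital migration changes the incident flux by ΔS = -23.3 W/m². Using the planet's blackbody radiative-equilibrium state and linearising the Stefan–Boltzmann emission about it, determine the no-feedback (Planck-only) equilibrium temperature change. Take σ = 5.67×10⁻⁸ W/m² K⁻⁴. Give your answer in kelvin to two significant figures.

Reference equilibrium: T_e = [S(1−α)/(4σ)]^(1/4) = 195.4 K.
ΔF = Δ[S(1−α)]/4 = (1−0.52)·-23.3/4 = -2.796 W/m².
Planck response: λ_P = 4σT_e³ = 4·5.67×10⁻⁸·(195.4)³ = 1.692 W/m²/K.
So ΔT₀ = -2.796/1.692 = -1.65 K.

-1.7 kelvin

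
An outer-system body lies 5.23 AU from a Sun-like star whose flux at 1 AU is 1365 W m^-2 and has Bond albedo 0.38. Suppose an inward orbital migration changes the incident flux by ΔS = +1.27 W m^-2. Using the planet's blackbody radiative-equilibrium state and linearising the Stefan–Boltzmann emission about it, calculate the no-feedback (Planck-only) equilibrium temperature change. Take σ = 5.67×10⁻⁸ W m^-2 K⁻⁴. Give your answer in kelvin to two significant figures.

0.69 K

Irradiance scales as 1/d², so S = 1365 W m^-2 × (1/5.23)² = 49.90 W m^-2.
The baseline emission temperature is T_e = 108.1 K.
ΔF = Δ[S(1−α)]/4 = (1−0.38)·+1.27/4 = 0.1968 W m^-2.
The Planck feedback parameter is 4σT_e³ = 0.2863 W m^-2/K.
So ΔT₀ = 0.1968/0.2863 = 0.688 K.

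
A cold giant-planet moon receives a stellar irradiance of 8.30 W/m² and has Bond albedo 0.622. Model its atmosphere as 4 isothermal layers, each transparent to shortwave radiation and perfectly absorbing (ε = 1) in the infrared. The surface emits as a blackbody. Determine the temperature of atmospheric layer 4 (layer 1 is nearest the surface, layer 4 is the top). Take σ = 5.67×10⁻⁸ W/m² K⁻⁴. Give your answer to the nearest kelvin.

The effective emission temperature is T_e = [S(1−α)/(4σ)]^¼ = 60.99 K.
The net upward flux σT_e⁴ is constant between every pair of levels, so T_k⁴ = (N+1−k)T_e⁴.
T_4 = (1)^(1/4)·60.99 = 60.99 K.

61 K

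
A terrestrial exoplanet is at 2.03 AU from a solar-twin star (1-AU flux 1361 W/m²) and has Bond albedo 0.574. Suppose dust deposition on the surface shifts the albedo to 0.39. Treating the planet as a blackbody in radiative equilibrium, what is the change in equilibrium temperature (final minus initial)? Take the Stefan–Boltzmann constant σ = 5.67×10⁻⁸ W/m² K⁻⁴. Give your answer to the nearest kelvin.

Irradiance scales as 1/d², so S = 1361 W/m² × (1/2.03)² = 330.3 W/m².
Before: T₁ = [330.3·0.426/(4σ)]^(1/4) = 157.8 K.
Final:   T₂ = [S(1−0.39)/(4σ)]^(1/4) = 172.6 K.
Change: 172.6 − 157.8 = 14.82 K.

15 kelvin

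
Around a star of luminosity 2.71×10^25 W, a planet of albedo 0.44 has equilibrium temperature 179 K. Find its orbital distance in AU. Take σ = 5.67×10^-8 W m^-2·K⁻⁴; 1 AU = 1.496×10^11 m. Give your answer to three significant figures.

0.481 AU

The flux needed for this T is 4σT⁴/(1−0.44) = 415.8 W m^-2.
S = L/(4πd²) → d = √(L/4πS) = √(2.71×10^25/(4π·415.8)) = 7.202×10^10 m = 0.4814 AU.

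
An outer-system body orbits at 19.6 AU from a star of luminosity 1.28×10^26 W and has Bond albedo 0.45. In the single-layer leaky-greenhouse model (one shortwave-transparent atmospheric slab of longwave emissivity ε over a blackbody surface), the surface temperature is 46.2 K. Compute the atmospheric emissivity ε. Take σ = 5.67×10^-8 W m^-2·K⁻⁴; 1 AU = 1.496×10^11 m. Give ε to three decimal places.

Orbital distance: d = 19.6 AU = 2.932×10^12 m.
Spreading L over a sphere of radius d: S = 1.28×10^26/(4π·2.93×10^12²) = 1.185 W m^-2.
Effective temperature: T_e = [S(1−α)/(4σ)]^(1/4) = 41.17 K.
Inverting T_s⁴ = 2T_e⁴/(2−ε): (T_e/T_s)⁴ = 0.6306, so ε = 2(1 − 0.6306) = 0.7387.

0.739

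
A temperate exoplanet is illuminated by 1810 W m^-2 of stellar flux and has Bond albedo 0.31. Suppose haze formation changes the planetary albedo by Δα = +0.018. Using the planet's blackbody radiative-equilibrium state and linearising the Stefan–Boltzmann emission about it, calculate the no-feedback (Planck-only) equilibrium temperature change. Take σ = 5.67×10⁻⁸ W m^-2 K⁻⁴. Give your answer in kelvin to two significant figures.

-1.8 K

Reference equilibrium: T_e = [S(1−α)/(4σ)]^(1/4) = 272.4 K.
ΔF = −(S/4)Δα = −(1810/4)×(+0.018) = -8.145 W m^-2.
Linearising σT⁴ gives d(σT⁴)/dT = 4σT_e³ = 4.585 W m^-2 per K.
ΔT₀ = ΔF/λ_P = -8.145/4.585 = -1.78 K.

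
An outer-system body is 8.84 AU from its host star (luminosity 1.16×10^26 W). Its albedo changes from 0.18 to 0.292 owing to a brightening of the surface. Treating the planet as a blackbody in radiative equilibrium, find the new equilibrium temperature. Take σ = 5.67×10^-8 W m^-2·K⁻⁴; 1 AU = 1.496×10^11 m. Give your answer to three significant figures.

d = 8.84 × 1.496×10^11 m = 1.322×10^12 m.
Flux at the orbit: S = L/(4πd²) = 1.16×10^26/(4π·(1.32×10^12)²) = 5.278 W m^-2.
T₂ = [S(1−α₂)/(4σ)]^(1/4) = [5.278·0.708/(4σ)]^(1/4) = 63.71 K.

63.7 K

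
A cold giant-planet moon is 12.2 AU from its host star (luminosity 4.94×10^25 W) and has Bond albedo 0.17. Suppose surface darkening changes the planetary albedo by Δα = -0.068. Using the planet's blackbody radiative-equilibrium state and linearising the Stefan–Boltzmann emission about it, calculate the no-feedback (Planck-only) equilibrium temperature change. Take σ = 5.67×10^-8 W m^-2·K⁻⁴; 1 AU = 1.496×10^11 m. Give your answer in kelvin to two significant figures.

0.93 kelvin

Orbital distance: d = 12.2 AU = 1.825×10^12 m.
Flux at the orbit: S = L/(4πd²) = 4.94×10^25/(4π·(1.83×10^12)²) = 1.180 W m^-2.
The baseline emission temperature is T_e = 45.59 K.
ΔF = −(S/4)Δα = −(1.180/4)×(-0.068) = 0.02006 W m^-2.
The Planck feedback parameter is 4σT_e³ = 0.02149 W m^-2/K.
ΔT₀ = ΔF/λ_P = 0.02006/0.02149 = 0.934 K.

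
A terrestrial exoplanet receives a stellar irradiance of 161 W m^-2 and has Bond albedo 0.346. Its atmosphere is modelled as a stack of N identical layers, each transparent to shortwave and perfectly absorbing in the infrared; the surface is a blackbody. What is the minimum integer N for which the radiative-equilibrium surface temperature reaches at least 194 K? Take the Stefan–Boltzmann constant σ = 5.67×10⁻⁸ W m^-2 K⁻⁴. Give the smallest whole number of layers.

3

OLR = S(1−α)/4 = 26.32 W m^-2; the top layer radiates at T_e = 146.8 K.
T_s = (N+1)^(1/4)·T_e ≥ 194 K requires N+1 ≥ (T_s/T_e)⁴ = (194/146.8)⁴ = 3.051.
The minimum whole number is N = 3.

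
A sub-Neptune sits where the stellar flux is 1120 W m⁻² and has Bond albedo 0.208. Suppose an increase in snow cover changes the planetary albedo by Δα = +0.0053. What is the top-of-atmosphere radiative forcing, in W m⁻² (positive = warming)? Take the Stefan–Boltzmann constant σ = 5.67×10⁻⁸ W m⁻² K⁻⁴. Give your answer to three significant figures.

ΔF = −(S/4)Δα = −(1120/4)×(+0.0053) = -1.484 W m⁻².

-1.48 W m⁻²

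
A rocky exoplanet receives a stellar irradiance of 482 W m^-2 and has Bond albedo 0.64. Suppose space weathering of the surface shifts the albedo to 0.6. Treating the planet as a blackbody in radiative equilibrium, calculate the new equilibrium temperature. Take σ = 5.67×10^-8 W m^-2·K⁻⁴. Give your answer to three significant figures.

171 K

T₂ = [S(1−α₂)/(4σ)]^(1/4) = [482.0·0.4/(4σ)]^(1/4) = 170.8 K.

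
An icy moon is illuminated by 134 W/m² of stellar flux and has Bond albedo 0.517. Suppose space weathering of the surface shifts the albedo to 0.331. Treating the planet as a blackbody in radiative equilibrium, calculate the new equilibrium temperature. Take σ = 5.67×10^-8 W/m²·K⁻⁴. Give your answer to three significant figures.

T₂ = [S(1−α₂)/(4σ)]^(1/4) = [134.0·0.669/(4σ)]^(1/4) = 141.0 K.

141 kelvin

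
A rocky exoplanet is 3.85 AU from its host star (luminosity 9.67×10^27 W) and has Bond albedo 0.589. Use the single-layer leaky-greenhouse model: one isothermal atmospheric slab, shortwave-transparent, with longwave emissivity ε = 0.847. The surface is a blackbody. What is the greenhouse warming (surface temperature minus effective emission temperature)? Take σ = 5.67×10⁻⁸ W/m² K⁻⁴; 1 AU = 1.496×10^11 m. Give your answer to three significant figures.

37.6 K

d = 3.85 × 1.496×10^11 m = 5.760×10^11 m.
Flux at the orbit: S = L/(4πd²) = 9.67×10^27/(4π·(5.76×10^11)²) = 2320 W/m².
Effective emission temperature (TOA balance): σT_e⁴ = S(1−α)/4 = 238.3 W/m² → T_e = 254.6 K.
Surface balance with a leaky layer gives σT_s⁴ = σT_e⁴·2/(2−ε), so T_s = T_e·[2/(2−0.847)]^(1/4) = 292.2 K.
T_s − T_e = 292.2 − 254.6 = 37.59 K.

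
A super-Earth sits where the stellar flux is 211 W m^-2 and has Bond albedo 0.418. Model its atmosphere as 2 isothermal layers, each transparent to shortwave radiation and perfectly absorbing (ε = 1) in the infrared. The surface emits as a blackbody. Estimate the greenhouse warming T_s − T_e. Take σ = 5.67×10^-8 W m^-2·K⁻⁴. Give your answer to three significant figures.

48.2 kelvin

OLR = S(1−α)/4 = 30.70 W m^-2; the top layer radiates at T_e = 152.5 K.
T_s = (N+1)^(1/4)·T_e = 200.8 K.
Warming: T_s − T_e = 48.21 K.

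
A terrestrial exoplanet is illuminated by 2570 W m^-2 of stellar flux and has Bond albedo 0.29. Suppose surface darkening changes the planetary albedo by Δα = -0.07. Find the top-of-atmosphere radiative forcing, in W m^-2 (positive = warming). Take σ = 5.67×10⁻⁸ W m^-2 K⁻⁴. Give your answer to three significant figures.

45.0 W m^-2

ΔF = −(S/4)Δα = −(2570/4)×(-0.07) = 44.98 W m^-2.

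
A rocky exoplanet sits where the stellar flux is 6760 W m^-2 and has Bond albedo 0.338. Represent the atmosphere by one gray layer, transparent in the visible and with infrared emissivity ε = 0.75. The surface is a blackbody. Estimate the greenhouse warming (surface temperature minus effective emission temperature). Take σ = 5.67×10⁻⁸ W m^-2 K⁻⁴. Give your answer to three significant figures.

Effective emission temperature (TOA balance): σT_e⁴ = S(1−α)/4 = 1119 W m^-2 → T_e = 374.8 K.
For a single slab of emissivity ε, T_s⁴ = 2T_e⁴/(2−ε); thus T_s = 374.8·(1.6)^(1/4) = 421.5 K.
The atmosphere warms the surface by 46.73 K.

46.7 K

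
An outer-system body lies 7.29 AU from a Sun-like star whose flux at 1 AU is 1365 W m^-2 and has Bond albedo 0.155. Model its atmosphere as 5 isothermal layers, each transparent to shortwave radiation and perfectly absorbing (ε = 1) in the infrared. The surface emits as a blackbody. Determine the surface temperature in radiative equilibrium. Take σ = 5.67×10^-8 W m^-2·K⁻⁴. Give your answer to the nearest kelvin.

Irradiance scales as 1/d², so S = 1365 W m^-2 × (1/7.29)² = 25.68 W m^-2.
Top-of-atmosphere balance: σT_e⁴ = S(1−α)/4 = 5.426 W m^-2 → T_e = 98.91 K.
With N = 5 opaque layers, T_s = (N+1)^(1/4)·T_e = 6^(1/4)·98.91 = 154.8 K.

155 K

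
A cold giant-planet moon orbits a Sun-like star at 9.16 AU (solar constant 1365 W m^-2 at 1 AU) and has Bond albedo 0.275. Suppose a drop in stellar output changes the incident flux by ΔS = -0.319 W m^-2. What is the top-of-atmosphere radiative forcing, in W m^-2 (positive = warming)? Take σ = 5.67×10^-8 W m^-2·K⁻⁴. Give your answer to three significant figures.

Irradiance scales as 1/d², so S = 1365 W m^-2 × (1/9.16)² = 16.27 W m^-2.
ΔF = Δ[S(1−α)]/4 = (1−0.275)·-0.319/4 = -0.05782 W m^-2.

-0.0578 W m^-2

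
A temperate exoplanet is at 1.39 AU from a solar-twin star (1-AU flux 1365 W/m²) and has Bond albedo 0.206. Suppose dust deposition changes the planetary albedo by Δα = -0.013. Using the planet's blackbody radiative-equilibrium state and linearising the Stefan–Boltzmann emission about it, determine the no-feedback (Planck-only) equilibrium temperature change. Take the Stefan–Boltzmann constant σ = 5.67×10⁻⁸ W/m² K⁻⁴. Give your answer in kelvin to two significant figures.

Irradiance scales as 1/d², so S = 1365 W/m² × (1/1.39)² = 706.5 W/m².
Reference equilibrium: T_e = [S(1−α)/(4σ)]^(1/4) = 223.0 K.
The change in absorbed flux is Δ[S(1−α)/4] = −SΔα/4 = 2.296 W/m².
Linearising σT⁴ gives d(σT⁴)/dT = 4σT_e³ = 2.515 W/m² per K.
So ΔT₀ = 2.296/2.515 = 0.913 K.

0.91 K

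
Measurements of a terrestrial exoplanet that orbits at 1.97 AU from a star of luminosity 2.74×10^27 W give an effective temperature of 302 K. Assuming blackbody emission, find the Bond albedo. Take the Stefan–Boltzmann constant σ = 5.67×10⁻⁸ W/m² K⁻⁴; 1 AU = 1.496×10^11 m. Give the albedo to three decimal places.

0.249

Orbital distance: d = 1.97 AU = 2.947×10^11 m.
Spreading L over a sphere of radius d: S = 2.74×10^27/(4π·2.95×10^11²) = 2510 W/m².
From σT⁴ = S(1−α)/4 we invert for α: 1−α = 4σT⁴/S.
4σT⁴ = 4·5.67×10⁻⁸·(302)⁴ = 1887 W/m².
1−α = 1887/2510 = 0.7515, so α = 0.2485.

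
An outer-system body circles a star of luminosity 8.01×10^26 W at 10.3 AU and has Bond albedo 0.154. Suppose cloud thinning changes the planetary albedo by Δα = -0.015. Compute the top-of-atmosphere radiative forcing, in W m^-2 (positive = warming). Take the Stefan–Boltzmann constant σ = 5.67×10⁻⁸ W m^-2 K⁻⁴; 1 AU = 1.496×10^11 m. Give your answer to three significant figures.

0.101 W m^-2

d = 10.3 × 1.496×10^11 m = 1.541×10^12 m.
Spreading L over a sphere of radius d: S = 8.01×10^26/(4π·1.54×10^12²) = 26.85 W m^-2.
TOA radiative forcing: ΔF = −S·Δα/4 = −26.85·(-0.015)/4 = 0.1007 W m^-2.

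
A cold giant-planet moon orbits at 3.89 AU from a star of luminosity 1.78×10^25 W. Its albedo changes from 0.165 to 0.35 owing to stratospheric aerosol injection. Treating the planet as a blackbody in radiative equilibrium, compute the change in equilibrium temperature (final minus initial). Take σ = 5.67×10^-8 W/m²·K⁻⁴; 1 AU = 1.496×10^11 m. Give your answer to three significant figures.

-3.80 K

Orbital distance: d = 3.89 AU = 5.819×10^11 m.
Spreading L over a sphere of radius d: S = 1.78×10^25/(4π·5.82×10^11²) = 4.183 W/m².
With α = 0.165, T₁ = 62.64 K.
Final:   T₂ = [S(1−0.35)/(4σ)]^(1/4) = 58.84 K.
ΔT = T₂ − T₁ = -3.802 K.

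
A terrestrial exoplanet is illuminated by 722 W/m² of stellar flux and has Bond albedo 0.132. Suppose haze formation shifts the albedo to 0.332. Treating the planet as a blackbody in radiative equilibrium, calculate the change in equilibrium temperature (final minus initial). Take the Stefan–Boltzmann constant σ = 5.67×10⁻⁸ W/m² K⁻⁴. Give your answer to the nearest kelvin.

Before: T₁ = [722.0·0.868/(4σ)]^(1/4) = 229.3 K.
With α = 0.332, T₂ = 214.7 K.
ΔT = T₂ − T₁ = -14.53 K.

-15 kelvin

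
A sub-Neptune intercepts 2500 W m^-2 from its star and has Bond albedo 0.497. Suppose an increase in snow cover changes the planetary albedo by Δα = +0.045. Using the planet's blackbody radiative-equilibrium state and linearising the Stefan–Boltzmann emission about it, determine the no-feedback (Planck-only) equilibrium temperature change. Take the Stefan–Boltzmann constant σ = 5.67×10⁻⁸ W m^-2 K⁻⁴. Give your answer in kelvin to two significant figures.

Unperturbed T_e = [2500·(1−0.497)/(4σ)]^¼ = 272.9 K.
ΔF = −(S/4)Δα = −(2500/4)×(+0.045) = -28.12 W m^-2.
The Planck feedback parameter is 4σT_e³ = 4.608 W m^-2/K.
So ΔT₀ = -28.12/4.608 = -6.10 K.

-6.1 K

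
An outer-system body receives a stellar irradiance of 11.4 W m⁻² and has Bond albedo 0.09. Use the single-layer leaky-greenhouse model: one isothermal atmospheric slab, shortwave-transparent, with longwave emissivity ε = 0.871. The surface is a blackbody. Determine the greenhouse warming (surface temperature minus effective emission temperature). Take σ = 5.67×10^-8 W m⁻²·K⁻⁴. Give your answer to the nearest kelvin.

Effective emission temperature (TOA balance): σT_e⁴ = S(1−α)/4 = 2.594 W m⁻² → T_e = 82.24 K.
Surface balance with a leaky layer gives σT_s⁴ = σT_e⁴·2/(2−ε), so T_s = T_e·[2/(2−0.871)]^(1/4) = 94.88 K.
The atmosphere warms the surface by 12.64 K.

13 kelvin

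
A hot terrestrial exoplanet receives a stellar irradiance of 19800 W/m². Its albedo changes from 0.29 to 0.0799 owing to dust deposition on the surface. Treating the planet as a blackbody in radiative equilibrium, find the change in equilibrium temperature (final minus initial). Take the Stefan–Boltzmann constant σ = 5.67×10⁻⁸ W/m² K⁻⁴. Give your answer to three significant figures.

33.4 K

Initial: T₁ = [S(1−0.29)/(4σ)]^(1/4) = 499.0 K.
After:  T₂ = [19800·0.92/(4σ)]^(1/4) = 532.4 K.
ΔT = T₂ − T₁ = 33.41 K.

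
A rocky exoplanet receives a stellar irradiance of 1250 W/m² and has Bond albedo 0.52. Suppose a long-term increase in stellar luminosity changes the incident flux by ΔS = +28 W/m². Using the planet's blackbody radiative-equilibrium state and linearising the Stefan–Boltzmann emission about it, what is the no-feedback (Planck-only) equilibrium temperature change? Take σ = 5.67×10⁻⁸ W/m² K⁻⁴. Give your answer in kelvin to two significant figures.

The baseline emission temperature is T_e = 226.8 K.
TOA radiative forcing: ΔF = (1−α)ΔS/4 = 0.48·(+28)/4 = 3.360 W/m².
Linearising σT⁴ gives d(σT⁴)/dT = 4σT_e³ = 2.646 W/m² per K.
So ΔT₀ = 3.360/2.646 = 1.27 K.

1.3 kelvin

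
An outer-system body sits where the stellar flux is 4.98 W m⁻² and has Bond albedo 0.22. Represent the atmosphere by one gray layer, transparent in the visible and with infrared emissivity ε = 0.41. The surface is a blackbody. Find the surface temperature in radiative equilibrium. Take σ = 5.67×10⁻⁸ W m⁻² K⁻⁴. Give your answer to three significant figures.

The planet radiates to space at T_e = [S(1−α)/(4σ)]^(1/4) = 64.33 K.
Surface balance with a leaky layer gives σT_s⁴ = σT_e⁴·2/(2−ε), so T_s = T_e·[2/(2−0.41)]^(1/4) = 68.13 K.

68.1 K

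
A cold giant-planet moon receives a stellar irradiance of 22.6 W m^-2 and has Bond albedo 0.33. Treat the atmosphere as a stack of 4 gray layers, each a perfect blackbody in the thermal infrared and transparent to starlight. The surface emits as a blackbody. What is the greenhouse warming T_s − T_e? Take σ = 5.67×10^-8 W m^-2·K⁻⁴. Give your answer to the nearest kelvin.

45 kelvin

Top-of-atmosphere balance: σT_e⁴ = S(1−α)/4 = 3.785 W m^-2 → T_e = 90.39 K.
Surface: T_s = (5)^¼·T_e = 135.2 K.
Warming: T_s − T_e = 44.78 K.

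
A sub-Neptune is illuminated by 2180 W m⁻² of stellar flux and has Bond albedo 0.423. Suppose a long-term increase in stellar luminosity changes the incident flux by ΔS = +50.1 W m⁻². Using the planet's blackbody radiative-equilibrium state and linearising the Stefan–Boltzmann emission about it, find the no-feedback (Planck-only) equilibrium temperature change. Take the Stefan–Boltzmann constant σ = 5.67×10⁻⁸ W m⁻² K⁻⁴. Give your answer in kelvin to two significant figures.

1.6 K

The baseline emission temperature is T_e = 272.9 K.
Only a fraction (1−α) is absorbed and it's spread over 4πR², so ΔF = (1−α)ΔS/4 = 7.227 W m⁻².
Planck response: λ_P = 4σT_e³ = 4·5.67×10⁻⁸·(272.9)³ = 4.609 W m⁻²/K.
ΔT₀ = ΔF/λ_P = 7.227/4.609 = 1.57 K.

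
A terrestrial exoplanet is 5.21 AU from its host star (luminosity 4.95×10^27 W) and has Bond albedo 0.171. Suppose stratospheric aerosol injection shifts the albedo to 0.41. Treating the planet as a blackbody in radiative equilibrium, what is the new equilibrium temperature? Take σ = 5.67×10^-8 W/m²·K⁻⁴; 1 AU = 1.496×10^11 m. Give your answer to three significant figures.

Orbital distance: d = 5.21 AU = 7.794×10^11 m.
Flux at the orbit: S = L/(4πd²) = 4.95×10^27/(4π·(7.79×10^11)²) = 648.4 W/m².
New equilibrium: T₂ = [(1−0.41)·648.4/(4σ)]^(1/4) = 202.7 K.

203 K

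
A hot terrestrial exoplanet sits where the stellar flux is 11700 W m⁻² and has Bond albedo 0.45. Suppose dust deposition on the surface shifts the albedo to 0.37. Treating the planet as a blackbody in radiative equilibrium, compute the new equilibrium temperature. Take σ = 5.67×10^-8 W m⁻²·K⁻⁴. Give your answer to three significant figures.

With the new albedo, S(1−α₂)/4 = 1843 W m⁻², so T₂ = 424.6 K.

425 kelvin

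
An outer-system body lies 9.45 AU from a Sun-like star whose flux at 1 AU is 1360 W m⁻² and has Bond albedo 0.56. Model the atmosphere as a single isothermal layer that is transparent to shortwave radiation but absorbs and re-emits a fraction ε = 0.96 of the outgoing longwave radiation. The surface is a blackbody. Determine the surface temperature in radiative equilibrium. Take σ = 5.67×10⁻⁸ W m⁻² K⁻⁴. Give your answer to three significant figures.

Irradiance scales as 1/d², so S = 1360 W m⁻² × (1/9.45)² = 15.23 W m⁻².
At the top of the atmosphere, σT_e⁴ = S(1−α)/4 = 1.675 W m⁻², giving T_e = 73.73 K.
For a single slab of emissivity ε, T_s⁴ = 2T_e⁴/(2−ε); thus T_s = 73.73·(1.923)^(1/4) = 86.82 K.

86.8 K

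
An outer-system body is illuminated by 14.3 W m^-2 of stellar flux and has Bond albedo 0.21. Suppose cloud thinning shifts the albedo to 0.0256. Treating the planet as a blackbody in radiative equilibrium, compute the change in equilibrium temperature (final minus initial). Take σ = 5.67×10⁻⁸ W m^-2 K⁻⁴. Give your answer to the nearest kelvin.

5 kelvin

Initial: T₁ = [S(1−0.21)/(4σ)]^(1/4) = 84.01 K.
After:  T₂ = [14.30·0.974/(4σ)]^(1/4) = 88.53 K.
Change: 88.53 − 84.01 = 4.524 K.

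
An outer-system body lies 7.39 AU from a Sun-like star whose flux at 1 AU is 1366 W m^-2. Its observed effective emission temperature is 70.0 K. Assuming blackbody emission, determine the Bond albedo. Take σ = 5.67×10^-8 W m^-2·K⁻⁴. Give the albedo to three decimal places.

By the inverse-square law, S = 1366/7.39² = 25.01 W m^-2.
Rearranging the radiative balance, α = 1 − 4σT⁴/S.
4σT⁴ = 4·5.67×10⁻⁸·(70.0)⁴ = 5.445 W m^-2.
1−α = 5.445/25.01 = 0.2177, so α = 0.7823.

0.782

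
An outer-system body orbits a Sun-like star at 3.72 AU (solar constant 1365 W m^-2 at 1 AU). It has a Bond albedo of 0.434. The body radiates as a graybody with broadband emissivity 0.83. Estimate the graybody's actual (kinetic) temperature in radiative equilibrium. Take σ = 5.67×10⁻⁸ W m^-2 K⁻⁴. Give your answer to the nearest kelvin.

Irradiance scales as 1/d², so S = 1365 W m^-2 × (1/3.72)² = 98.64 W m^-2.
Averaging over the sphere, the absorbed flux is S(1−α)/4 = 13.96 W m^-2.
Radiative balance εσT⁴ = 13.96 gives T = [13.96/(0.83·σ)]^(1/4) = 131.2 K.

131 K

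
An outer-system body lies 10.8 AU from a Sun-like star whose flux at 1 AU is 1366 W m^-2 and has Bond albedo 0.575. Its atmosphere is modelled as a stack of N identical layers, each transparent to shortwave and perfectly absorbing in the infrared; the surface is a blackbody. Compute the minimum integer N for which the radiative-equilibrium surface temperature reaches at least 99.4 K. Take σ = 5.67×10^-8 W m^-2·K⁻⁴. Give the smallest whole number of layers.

4

Flux at the orbit: S = 1366/(10.8)² = 11.71 W m^-2.
The effective emission temperature is T_e = [S(1−α)/(4σ)]^¼ = 68.44 K.
Since T_s⁴ = (N+1)T_e⁴, we need N ≥ (T_s/T_e)⁴ − 1 = 3.448.
Rounding up, N = 4.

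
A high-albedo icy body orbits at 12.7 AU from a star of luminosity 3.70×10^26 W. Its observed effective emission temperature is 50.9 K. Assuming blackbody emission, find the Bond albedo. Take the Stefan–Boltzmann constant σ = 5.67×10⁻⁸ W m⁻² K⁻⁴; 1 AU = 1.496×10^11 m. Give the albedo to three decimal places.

0.813

Orbital distance: d = 12.7 AU = 1.900×10^12 m.
Spreading L over a sphere of radius d: S = 3.70×10^26/(4π·1.90×10^12²) = 8.157 W m⁻².
Energy balance: S(1−α)/4 = σT⁴, so 1−α = 4σT⁴/S.
σT⁴ = 0.3806 W m⁻², so 4σT⁴ = 1.522 W m⁻².
Hence α = 1 − 1.522/8.157 = 0.8134.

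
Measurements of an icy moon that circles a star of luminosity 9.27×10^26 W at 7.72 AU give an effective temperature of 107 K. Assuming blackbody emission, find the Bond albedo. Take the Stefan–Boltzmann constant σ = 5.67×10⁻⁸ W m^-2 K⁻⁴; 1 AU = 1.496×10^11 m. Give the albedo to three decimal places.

0.462

Orbital distance: d = 7.72 AU = 1.155×10^12 m.
Flux at the orbit: S = L/(4πd²) = 9.27×10^26/(4π·(1.15×10^12)²) = 55.31 W m^-2.
Energy balance: S(1−α)/4 = σT⁴, so 1−α = 4σT⁴/S.
σT⁴ = 7.432 W m^-2, so 4σT⁴ = 29.73 W m^-2.
Hence α = 1 − 29.73/55.31 = 0.4625.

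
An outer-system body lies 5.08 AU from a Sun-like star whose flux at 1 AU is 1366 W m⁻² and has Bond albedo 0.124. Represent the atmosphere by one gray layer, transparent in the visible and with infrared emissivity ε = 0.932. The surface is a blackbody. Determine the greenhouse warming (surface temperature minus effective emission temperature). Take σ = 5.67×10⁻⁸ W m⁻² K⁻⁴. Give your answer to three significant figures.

20.3 K

Irradiance scales as 1/d², so S = 1366 W m⁻² × (1/5.08)² = 52.93 W m⁻².
The planet radiates to space at T_e = [S(1−α)/(4σ)]^(1/4) = 119.6 K.
The surface balance (absorbed SW + ε·downward IR = σT_s⁴) with T_a⁴ = T_s⁴/2 reduces to T_s = T_e·[2/(2−ε)]^¼ = 139.9 K.
Greenhouse warming: T_s − T_e = 20.31 K.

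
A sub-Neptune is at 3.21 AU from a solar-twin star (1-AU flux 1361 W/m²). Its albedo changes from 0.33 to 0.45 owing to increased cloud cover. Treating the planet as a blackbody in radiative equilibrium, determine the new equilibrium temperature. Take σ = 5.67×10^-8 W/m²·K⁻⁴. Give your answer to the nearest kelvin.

Irradiance scales as 1/d², so S = 1361 W/m² × (1/3.21)² = 132.1 W/m².
New equilibrium: T₂ = [(1−0.45)·132.1/(4σ)]^(1/4) = 133.8 K.

134 K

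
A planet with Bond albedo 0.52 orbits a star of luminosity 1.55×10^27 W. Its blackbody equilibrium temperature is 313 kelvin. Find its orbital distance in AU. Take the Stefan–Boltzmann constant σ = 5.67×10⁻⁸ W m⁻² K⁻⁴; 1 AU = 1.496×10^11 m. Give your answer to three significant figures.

Required flux: S = 4σT⁴/(1−α) = 4535 W m⁻².
Then d = [L/(4πS)]^(1/2) = 1.649×10^11 m, i.e. 1.102 AU.

1.10 AU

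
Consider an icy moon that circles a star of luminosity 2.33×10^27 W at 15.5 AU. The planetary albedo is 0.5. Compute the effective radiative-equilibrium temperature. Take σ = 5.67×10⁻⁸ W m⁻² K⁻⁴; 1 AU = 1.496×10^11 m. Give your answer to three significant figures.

Orbital distance: d = 15.5 AU = 2.319×10^12 m.
Spreading L over a sphere of radius d: S = 2.33×10^27/(4π·2.32×10^12²) = 34.48 W m⁻².
The planet absorbs (1−α)S over its disc πR² and re-emits over 4πR², so the mean absorbed flux is (1−0.5)·34.48/4 = 4.311 W m⁻².
Balancing against σT⁴: T = (4.311/5.67×10⁻⁸)^(1/4) = 93.38 K.

93.4 kelvin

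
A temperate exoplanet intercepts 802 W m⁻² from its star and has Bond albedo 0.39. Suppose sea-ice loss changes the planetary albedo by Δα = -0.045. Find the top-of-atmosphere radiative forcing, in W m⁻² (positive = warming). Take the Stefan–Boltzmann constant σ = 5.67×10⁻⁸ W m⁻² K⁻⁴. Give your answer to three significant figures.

TOA radiative forcing: ΔF = −S·Δα/4 = −802.0·(-0.045)/4 = 9.022 W m⁻².

9.02 W m⁻²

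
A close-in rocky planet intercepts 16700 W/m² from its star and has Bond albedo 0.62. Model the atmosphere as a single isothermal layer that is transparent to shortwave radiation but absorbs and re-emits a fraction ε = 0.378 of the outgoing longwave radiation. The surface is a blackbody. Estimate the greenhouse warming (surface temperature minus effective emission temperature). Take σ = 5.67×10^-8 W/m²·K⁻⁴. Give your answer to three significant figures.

22.0 K

At the top of the atmosphere, σT_e⁴ = S(1−α)/4 = 1586 W/m², giving T_e = 409.0 K.
The surface balance (absorbed SW + ε·downward IR = σT_s⁴) with T_a⁴ = T_s⁴/2 reduces to T_s = T_e·[2/(2−ε)]^¼ = 431.0 K.
T_s − T_e = 431.0 − 409.0 = 21.99 K.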